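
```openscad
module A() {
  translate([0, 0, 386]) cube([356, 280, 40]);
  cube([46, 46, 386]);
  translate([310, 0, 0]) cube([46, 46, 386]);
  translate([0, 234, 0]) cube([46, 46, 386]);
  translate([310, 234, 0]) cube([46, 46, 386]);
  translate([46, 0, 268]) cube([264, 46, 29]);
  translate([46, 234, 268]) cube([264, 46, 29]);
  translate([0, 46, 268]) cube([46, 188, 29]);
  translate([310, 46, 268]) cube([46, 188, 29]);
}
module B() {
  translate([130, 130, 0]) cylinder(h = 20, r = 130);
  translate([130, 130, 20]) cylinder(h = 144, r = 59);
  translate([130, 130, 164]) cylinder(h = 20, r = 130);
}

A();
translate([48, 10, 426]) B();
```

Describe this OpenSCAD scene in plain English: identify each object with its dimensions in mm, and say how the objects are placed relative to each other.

A is a four-legged stool. The seat is 356×280 mm, 40 mm thick, top at z = 426 mm. It stands on four square legs, each 46×46 mm in cross-section, from z = 0 to the seat underside, each flush with a corner of the seat. Four stretchers, 46 mm wide and 29 mm tall, connect adjacent legs with their undersides at z = 268 mm, each running between the inner faces of the legs it joins and aligned with the legs' outer faces on the other axis.

B is a spool: two coaxial disc flanges of radius 130 mm and thickness 20 mm, joined by a core cylinder of radius 59 mm and height 144 mm. The lower flange rests on z = 0 and the three cylinders share a vertical axis.

The spool is on top of the stool, centred.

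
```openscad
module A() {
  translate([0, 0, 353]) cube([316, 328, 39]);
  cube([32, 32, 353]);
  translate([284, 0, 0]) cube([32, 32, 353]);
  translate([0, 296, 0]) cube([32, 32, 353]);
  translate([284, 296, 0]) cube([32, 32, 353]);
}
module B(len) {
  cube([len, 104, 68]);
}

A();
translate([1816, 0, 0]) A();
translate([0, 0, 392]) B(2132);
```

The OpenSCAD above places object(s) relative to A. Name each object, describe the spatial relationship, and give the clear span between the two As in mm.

Second stool starts at x = 1816; first ends at x = 316; clear span = 1816 − 316 = 1500 mm.

A is a stool. B is a beam. A beam spans the tops of two stools. The clear span between the two stools is 1500 mm.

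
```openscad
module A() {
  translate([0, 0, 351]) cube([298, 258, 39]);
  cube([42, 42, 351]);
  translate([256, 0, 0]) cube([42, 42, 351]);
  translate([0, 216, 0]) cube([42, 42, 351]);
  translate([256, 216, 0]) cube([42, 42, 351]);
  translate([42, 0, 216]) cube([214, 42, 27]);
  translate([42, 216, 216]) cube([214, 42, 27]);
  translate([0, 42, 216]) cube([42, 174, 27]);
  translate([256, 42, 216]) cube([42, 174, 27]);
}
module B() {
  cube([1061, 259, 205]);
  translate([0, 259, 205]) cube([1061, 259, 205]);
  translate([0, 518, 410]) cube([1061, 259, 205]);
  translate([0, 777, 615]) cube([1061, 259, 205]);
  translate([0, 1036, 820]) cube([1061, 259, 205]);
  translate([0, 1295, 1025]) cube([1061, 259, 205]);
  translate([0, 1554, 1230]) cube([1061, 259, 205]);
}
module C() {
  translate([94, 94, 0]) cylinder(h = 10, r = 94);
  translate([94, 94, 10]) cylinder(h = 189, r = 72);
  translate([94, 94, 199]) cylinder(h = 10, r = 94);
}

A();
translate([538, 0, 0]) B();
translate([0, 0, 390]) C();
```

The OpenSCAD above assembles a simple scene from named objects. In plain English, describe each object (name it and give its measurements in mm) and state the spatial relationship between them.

A is a four-legged stool. The seat is 298×258 mm, 39 mm thick, top at z = 390 mm. It stands on four square legs, each 42×42 mm in cross-section, from z = 0 to the seat underside, each flush with a corner of the seat. Four stretchers, 42 mm wide and 27 mm tall, connect adjacent legs with their undersides at z = 216 mm, each running between the inner faces of the legs it joins and aligned with the legs' outer faces on the other axis.

B is a run of 7 identical solid stair steps. Each tread is 1061×259 mm and each step block is 205 mm high. Step 1 rests on the floor; step k is offset from step 1 by (k−1)×259 mm in y and (k−1)×205 mm in z.

C is a spool: two coaxial disc flanges of radius 94 mm and thickness 10 mm, joined by a core cylinder of radius 72 mm and height 189 mm. The lower flange rests on z = 0 and the three cylinders share a vertical axis.

The staircase is on the floor beside the stool on its +x side. The spool is on top of the stool.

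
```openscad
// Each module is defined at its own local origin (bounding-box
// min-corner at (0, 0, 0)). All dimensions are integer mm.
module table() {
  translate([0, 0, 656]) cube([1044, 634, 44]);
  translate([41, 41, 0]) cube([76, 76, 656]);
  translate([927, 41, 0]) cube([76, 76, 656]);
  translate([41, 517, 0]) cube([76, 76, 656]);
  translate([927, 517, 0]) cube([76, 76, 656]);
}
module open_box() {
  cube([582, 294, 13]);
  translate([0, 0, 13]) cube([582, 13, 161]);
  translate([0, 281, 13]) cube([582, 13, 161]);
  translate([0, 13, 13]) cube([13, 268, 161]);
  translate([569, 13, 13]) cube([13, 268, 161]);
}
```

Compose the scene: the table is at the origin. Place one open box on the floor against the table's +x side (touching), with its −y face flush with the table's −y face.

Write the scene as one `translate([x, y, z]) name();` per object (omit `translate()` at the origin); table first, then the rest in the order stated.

table();
translate([1044, 0, 0]) open_box();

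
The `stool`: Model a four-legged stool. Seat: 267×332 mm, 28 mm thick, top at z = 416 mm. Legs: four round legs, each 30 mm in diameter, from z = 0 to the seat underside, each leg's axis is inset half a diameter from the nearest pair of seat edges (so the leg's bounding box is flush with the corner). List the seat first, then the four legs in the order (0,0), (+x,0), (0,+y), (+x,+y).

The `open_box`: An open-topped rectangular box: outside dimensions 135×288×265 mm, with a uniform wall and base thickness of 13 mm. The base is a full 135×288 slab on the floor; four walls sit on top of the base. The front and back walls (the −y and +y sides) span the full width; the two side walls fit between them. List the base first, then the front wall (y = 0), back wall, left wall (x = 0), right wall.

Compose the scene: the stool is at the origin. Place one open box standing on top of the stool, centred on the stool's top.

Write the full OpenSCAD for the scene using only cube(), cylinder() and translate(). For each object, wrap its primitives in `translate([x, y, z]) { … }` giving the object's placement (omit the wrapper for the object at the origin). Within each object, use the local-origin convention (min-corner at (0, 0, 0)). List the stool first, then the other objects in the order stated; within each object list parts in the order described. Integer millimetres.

translate([0, 0, 388]) cube([267, 332, 28]);
translate([15, 15, 0]) cylinder(h = 388, r = 15);
translate([252, 15, 0]) cylinder(h = 388, r = 15);
translate([15, 317, 0]) cylinder(h = 388, r = 15);
translate([252, 317, 0]) cylinder(h = 388, r = 15);
translate([66, 22, 416]) {
  cube([135, 288, 13]);
  translate([0, 0, 13]) cube([135, 13, 252]);
  translate([0, 275, 13]) cube([135, 13, 252]);
  translate([0, 13, 13]) cube([13, 262, 252]);
  translate([122, 13, 13]) cube([13, 262, 252]);
}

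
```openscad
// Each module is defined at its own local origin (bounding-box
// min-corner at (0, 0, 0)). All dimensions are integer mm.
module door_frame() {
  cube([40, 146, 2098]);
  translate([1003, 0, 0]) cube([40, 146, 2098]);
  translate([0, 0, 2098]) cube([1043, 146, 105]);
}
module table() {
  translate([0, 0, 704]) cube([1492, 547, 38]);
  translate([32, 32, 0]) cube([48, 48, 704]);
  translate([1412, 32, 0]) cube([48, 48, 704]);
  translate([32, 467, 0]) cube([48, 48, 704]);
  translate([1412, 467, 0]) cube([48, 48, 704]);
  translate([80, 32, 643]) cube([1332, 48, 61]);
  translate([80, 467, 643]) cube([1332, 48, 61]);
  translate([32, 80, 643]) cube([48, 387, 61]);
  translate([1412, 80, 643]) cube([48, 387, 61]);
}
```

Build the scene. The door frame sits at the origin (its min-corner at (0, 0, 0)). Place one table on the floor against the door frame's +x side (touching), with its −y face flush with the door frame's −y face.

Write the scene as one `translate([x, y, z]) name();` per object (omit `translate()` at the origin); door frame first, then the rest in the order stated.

door_frame();
translate([1043, 0, 0]) table();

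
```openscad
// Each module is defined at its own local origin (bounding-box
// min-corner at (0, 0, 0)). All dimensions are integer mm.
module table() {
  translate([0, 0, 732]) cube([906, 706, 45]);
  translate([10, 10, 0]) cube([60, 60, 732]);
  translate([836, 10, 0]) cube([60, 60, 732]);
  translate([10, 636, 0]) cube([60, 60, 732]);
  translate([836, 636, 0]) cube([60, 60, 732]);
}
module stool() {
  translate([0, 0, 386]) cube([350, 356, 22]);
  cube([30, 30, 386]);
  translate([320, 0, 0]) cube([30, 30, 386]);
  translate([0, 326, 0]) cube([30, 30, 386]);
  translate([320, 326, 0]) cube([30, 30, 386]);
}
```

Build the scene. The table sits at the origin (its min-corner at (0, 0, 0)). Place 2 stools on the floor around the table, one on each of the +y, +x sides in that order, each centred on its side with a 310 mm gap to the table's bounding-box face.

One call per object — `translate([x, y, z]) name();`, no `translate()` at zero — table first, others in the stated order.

table();
translate([278, 1016, 0]) stool();
translate([1216, 175, 0]) stool();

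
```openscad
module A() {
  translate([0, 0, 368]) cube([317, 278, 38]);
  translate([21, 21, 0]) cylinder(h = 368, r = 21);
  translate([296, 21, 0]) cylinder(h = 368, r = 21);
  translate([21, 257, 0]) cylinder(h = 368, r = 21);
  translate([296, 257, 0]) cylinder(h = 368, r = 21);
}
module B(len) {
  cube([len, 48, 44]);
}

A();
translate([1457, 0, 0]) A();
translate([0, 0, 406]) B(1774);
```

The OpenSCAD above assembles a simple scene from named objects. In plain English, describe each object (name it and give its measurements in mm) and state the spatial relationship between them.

A is a four-legged stool. The seat is a 317×278×38 mm slab whose top surface is at z = 406 mm; four round legs, each 42 mm in diameter, run from the floor (z = 0) to the underside of the seat, each leg's axis is inset half a diameter from the nearest pair of seat edges (so the leg's bounding box is flush with the corner).

B is a rectangular beam 1774 mm long (x), 48 mm deep (y), 44 mm thick (z).

The beam spans the tops of two stools placed 1140 mm apart, resting at z = 406 mm.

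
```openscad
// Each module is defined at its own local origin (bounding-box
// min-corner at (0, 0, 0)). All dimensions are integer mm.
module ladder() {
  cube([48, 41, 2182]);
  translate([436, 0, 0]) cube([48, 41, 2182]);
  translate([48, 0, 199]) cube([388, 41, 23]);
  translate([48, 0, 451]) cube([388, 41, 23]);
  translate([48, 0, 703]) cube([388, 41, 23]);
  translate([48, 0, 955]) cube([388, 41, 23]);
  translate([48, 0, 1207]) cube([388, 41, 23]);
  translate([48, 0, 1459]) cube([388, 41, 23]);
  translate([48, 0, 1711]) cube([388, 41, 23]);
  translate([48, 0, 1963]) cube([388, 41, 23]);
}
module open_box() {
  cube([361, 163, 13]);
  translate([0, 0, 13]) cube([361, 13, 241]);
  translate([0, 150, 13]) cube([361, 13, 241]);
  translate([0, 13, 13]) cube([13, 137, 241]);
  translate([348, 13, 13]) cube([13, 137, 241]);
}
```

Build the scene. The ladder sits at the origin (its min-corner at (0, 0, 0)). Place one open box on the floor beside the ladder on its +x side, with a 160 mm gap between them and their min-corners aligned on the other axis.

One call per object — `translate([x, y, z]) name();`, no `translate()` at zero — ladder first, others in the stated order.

ladder();
translate([644, 0, 0]) open_box();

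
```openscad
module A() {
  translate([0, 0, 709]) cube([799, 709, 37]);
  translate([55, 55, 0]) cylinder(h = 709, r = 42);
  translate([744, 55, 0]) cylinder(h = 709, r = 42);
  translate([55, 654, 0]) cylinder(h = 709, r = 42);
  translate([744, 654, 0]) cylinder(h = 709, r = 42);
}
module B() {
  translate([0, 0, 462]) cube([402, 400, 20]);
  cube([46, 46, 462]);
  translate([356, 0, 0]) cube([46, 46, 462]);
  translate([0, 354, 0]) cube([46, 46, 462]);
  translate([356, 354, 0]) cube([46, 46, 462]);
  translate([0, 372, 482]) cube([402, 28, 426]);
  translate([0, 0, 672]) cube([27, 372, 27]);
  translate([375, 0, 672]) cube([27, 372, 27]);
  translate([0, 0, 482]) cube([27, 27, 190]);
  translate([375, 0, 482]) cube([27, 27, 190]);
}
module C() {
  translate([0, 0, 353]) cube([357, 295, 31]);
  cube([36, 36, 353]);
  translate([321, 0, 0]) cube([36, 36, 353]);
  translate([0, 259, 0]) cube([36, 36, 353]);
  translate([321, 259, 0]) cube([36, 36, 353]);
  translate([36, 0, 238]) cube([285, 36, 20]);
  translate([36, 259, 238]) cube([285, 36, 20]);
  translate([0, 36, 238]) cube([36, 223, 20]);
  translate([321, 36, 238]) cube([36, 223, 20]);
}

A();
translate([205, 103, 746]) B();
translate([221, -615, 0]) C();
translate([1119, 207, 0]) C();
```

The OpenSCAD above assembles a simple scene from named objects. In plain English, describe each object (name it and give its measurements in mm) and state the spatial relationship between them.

A is a rectangular dining table. The top is 799×709×37 mm with its upper surface at z = 746 mm. It stands on four round legs of 84 mm diameter, each leg's bounding box inset 13 mm from the nearest pair of top edges, running from the floor to the underside of the top.

B is a chair: 402×400 mm seat, 20 mm thick, top at z = 482 mm, on four 46 mm square corner legs flush with the seat edges. A 28 mm thick backrest slab spans the full seat width, extending 426 mm above the seat top, its back face flush with the seat's +y edge. Two armrests of 27×27 mm section run along each side from the seat's front edge to the front of the backrest, top faces 217 mm above the seat top and outer faces flush with the seat's x-edges; a 27×27 mm post under the front of each armrest stands on the seat at the front corner.

C is a four-legged stool. The seat is a 357×295×31 mm slab whose top surface is at z = 384 mm; four square legs, each 36×36 mm in cross-section, run from the floor (z = 0) to the underside of the seat, each flush with a corner of the seat. Four stretchers, 36 mm wide and 20 mm tall, connect adjacent legs with their undersides at z = 238 mm, each running between the inner faces of the legs it joins and aligned with the legs' outer faces on the other axis.

The chair is on top of the table. Two stools sit around the table at the −y, +x sides.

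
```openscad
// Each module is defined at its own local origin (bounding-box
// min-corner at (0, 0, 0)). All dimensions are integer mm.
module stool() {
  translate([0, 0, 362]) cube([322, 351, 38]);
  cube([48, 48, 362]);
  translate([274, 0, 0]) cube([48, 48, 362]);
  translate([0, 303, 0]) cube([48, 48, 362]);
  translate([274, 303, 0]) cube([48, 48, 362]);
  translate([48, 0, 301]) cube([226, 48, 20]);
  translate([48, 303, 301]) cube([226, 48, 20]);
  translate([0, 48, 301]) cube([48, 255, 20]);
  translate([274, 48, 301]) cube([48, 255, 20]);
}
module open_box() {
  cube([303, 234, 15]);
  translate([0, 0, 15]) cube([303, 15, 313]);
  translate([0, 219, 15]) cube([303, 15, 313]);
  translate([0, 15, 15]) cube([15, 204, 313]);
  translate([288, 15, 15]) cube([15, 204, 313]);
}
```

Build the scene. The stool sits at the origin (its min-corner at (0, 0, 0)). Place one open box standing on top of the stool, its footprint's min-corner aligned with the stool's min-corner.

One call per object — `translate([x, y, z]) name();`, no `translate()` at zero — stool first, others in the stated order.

stool();
translate([0, 0, 400]) open_box();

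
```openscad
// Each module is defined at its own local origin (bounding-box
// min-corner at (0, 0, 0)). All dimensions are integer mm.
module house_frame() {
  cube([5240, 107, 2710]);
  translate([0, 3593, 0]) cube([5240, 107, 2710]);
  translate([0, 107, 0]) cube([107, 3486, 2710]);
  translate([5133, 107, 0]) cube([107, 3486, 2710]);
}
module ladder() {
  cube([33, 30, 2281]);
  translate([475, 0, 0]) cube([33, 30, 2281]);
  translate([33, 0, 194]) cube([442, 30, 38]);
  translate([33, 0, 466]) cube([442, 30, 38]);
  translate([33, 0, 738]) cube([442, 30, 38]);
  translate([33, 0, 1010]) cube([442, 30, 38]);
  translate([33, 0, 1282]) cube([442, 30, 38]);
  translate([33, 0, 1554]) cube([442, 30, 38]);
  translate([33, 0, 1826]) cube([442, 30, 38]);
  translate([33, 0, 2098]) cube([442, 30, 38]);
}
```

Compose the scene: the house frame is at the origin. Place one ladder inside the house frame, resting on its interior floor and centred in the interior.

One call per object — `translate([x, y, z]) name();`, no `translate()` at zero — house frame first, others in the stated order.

house_frame();
translate([2366, 1835, 0]) ladder();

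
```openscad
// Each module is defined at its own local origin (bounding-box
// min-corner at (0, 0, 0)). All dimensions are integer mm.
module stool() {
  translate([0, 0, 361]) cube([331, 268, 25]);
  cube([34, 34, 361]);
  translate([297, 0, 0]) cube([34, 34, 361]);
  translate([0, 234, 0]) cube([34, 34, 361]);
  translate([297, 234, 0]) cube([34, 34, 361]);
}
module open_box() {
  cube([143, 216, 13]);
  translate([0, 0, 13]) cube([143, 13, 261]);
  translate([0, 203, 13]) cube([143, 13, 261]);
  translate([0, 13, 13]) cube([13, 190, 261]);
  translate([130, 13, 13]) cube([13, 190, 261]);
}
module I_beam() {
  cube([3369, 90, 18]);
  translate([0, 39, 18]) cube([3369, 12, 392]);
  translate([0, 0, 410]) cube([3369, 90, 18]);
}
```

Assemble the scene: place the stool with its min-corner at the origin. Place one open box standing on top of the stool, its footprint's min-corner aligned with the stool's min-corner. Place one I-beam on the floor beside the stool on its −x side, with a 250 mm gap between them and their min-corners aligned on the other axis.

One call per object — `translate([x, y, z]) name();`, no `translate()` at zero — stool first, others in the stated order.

stool();
translate([0, 0, 386]) open_box();
translate([-3619, 0, 0]) I_beam();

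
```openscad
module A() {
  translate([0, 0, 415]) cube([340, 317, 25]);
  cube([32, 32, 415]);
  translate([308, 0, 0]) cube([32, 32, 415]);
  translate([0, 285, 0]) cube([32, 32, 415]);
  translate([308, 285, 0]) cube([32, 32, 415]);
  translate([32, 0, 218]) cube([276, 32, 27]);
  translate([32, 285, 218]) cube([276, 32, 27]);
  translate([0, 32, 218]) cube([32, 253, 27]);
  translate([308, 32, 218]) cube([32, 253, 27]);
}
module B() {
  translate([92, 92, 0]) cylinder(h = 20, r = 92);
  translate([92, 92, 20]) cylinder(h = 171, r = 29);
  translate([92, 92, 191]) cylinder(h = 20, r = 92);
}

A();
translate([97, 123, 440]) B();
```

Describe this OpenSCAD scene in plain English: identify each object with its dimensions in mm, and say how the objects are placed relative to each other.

A is a four-legged stool. The seat is 340×317 mm, 25 mm thick, top at z = 440 mm. It stands on four square legs, each 32×32 mm in cross-section, from z = 0 to the seat underside, each flush with a corner of the seat. Four stretchers, 32 mm wide and 27 mm tall, connect adjacent legs with their undersides at z = 218 mm, each running between the inner faces of the legs it joins and aligned with the legs' outer faces on the other axis.

B is a spool: two coaxial disc flanges of radius 92 mm and thickness 20 mm, joined by a core cylinder of radius 29 mm and height 171 mm. The lower flange rests on z = 0 and the three cylinders share a vertical axis.

The spool is on top of the stool.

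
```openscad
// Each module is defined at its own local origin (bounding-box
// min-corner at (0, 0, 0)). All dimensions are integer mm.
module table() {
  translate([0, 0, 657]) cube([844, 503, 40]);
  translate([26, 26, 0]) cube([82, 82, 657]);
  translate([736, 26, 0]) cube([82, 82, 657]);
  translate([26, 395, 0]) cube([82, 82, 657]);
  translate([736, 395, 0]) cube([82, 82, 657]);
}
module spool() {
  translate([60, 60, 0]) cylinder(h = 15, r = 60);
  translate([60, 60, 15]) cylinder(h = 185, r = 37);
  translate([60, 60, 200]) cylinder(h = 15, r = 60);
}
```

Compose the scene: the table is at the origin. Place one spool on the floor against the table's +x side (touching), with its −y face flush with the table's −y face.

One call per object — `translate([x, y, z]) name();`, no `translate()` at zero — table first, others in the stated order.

table();
translate([844, 0, 0]) spool();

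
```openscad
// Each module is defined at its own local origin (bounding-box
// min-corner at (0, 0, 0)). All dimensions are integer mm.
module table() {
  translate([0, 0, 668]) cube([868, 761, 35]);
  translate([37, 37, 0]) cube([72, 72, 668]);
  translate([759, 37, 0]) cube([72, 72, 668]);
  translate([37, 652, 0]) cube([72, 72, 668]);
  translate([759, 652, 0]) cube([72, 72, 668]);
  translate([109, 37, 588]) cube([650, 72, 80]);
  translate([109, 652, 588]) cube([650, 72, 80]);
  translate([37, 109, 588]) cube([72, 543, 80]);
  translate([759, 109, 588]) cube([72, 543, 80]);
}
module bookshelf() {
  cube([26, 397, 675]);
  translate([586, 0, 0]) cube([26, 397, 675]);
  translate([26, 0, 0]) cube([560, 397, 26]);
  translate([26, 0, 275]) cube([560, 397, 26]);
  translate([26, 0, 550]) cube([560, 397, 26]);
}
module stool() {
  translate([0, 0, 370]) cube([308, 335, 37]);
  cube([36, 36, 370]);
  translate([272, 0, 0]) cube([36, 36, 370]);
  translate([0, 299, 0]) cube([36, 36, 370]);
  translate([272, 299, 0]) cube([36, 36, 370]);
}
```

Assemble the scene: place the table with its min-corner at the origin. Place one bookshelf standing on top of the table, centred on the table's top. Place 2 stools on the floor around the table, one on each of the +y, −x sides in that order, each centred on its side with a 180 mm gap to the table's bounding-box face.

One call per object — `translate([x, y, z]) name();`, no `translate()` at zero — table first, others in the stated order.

table();
translate([128, 182, 703]) bookshelf();
translate([280, 941, 0]) stool();
translate([-488, 213, 0]) stool();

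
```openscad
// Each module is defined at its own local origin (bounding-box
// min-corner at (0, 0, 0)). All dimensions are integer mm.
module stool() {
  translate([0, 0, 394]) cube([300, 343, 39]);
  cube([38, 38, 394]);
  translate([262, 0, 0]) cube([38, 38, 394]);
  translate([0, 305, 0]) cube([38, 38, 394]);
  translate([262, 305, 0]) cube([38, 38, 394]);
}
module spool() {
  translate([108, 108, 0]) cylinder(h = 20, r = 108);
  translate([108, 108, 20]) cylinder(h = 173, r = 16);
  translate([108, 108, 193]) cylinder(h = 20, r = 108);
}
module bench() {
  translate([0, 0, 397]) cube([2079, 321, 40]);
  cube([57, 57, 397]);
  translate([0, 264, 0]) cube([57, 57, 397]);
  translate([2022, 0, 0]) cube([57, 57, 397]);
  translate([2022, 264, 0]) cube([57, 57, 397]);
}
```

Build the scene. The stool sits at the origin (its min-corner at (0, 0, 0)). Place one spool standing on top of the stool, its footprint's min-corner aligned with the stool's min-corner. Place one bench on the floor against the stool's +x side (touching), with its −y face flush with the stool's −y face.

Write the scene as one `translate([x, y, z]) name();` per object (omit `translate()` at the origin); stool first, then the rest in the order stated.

stool();
translate([0, 0, 433]) spool();
translate([300, 0, 0]) bench();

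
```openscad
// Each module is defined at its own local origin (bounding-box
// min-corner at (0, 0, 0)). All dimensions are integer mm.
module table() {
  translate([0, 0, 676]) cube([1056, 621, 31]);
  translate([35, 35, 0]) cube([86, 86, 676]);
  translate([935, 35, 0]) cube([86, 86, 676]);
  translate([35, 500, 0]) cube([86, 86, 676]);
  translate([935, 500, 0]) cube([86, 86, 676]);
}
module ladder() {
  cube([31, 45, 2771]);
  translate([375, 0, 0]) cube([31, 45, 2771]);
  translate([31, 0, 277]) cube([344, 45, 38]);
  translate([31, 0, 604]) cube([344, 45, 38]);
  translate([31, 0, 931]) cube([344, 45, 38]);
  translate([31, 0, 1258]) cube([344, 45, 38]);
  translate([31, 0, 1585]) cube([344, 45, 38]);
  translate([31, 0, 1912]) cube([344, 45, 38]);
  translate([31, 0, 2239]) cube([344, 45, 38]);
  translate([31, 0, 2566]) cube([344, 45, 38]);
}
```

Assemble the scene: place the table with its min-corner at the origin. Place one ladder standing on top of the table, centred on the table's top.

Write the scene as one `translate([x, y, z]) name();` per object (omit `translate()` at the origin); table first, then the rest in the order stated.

table();
translate([325, 288, 707]) ladder();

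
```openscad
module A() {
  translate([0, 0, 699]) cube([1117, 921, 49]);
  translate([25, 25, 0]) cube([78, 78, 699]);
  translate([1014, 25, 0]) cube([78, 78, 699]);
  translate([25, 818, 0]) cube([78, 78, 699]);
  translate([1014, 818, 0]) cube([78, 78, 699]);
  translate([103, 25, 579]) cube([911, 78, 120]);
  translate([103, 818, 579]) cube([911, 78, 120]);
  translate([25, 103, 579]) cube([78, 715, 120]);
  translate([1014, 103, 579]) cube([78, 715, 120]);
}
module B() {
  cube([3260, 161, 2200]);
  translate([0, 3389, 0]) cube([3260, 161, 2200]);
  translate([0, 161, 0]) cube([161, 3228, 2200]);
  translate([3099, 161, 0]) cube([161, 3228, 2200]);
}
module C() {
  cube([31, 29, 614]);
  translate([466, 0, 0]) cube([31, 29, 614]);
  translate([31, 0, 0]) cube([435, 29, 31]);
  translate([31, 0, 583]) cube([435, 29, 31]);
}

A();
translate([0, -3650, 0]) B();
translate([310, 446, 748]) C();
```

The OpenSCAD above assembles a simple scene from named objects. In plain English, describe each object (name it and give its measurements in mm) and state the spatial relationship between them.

A is a table: top 1117 mm (x) × 921 mm (y), 49 mm thick, upper face at z = 748 mm, on four 78×78 mm square legs, each inset 25 mm from the nearest pair of top edges, running from z = 0 to the bottom of the top. Four apron rails, 78 mm thick and 120 mm tall, run between adjacent legs with their top edges flush with the underside of the top and their outer faces flush with the legs' outer faces.

B is the wall frame of a small rectangular building: four walls, each 2200 mm tall and 161 mm thick, enclosing a footprint 3260 mm (x) by 3550 mm (y) outside-to-outside, with no floor or roof. The front and back walls (the −y and +y sides) span the full width; the two side walls fit between them.

C is a rectangular picture frame lying in the x–z plane (depth along y). The opening is 435 mm wide (x) by 552 mm tall (z), surrounded by a border 31 mm wide on all four sides. The frame is 29 mm deep and is made of two full-height vertical stiles with two horizontal rails fitted between them.

The house frame is on the floor beside the table on its −y side. The picture frame is on top of the table, centred.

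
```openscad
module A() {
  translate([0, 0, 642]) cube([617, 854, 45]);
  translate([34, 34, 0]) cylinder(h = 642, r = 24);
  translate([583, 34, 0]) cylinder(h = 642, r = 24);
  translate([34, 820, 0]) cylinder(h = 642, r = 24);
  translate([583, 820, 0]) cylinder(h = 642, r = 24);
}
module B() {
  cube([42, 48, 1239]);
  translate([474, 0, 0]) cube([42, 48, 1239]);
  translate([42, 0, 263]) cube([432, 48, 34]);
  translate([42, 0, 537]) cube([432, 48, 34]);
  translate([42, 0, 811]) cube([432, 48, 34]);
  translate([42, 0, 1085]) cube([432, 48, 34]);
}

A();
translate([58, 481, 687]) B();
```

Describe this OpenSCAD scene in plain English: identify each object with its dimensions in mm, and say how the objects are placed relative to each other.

A is a rectangular dining table. The top is 617×854×45 mm with its upper surface at z = 687 mm. It stands on four round legs of 48 mm diameter, each leg's bounding box inset 10 mm from the nearest pair of top edges, running from the floor to the underside of the top.

B is a wooden ladder with two side rails of 42×48 mm section and 1239 mm height, set 516 mm apart overall. Between them run 4 rectangular rungs (48 mm deep, 34 mm thick), front faces flush with the rails' −y face. The bottom of the first rung is 263 mm above the floor and each subsequent rung is 274 mm higher than the one below.

The ladder is on top of the table.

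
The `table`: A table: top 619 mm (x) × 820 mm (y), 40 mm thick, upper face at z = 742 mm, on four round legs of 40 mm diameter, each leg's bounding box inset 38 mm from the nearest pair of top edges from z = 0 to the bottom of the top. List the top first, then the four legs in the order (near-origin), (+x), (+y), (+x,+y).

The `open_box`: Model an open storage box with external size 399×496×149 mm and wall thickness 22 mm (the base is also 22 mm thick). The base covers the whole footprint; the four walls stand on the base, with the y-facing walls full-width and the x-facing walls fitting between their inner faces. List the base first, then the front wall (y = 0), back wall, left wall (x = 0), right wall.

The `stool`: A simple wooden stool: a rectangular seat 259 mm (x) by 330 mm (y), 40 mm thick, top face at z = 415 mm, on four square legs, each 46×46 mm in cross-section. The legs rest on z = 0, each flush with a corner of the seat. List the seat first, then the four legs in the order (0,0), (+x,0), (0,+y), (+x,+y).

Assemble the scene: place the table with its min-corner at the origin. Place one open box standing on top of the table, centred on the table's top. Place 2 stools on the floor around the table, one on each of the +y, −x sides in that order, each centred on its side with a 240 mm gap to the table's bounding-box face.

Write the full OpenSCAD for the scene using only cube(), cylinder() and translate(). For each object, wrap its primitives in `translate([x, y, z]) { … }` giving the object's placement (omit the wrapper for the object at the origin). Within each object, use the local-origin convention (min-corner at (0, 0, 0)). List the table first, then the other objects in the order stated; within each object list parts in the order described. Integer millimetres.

translate([0, 0, 702]) cube([619, 820, 40]);
translate([58, 58, 0]) cylinder(h = 702, r = 20);
translate([561, 58, 0]) cylinder(h = 702, r = 20);
translate([58, 762, 0]) cylinder(h = 702, r = 20);
translate([561, 762, 0]) cylinder(h = 702, r = 20);
translate([110, 162, 742]) {
  cube([399, 496, 22]);
  translate([0, 0, 22]) cube([399, 22, 127]);
  translate([0, 474, 22]) cube([399, 22, 127]);
  translate([0, 22, 22]) cube([22, 452, 127]);
  translate([377, 22, 22]) cube([22, 452, 127]);
}
translate([180, 1060, 0]) {
  translate([0, 0, 375]) cube([259, 330, 40]);
  cube([46, 46, 375]);
  translate([213, 0, 0]) cube([46, 46, 375]);
  translate([0, 284, 0]) cube([46, 46, 375]);
  translate([213, 284, 0]) cube([46, 46, 375]);
}
translate([-499, 245, 0]) {
  translate([0, 0, 375]) cube([259, 330, 40]);
  cube([46, 46, 375]);
  translate([213, 0, 0]) cube([46, 46, 375]);
  translate([0, 284, 0]) cube([46, 46, 375]);
  translate([213, 284, 0]) cube([46, 46, 375]);
}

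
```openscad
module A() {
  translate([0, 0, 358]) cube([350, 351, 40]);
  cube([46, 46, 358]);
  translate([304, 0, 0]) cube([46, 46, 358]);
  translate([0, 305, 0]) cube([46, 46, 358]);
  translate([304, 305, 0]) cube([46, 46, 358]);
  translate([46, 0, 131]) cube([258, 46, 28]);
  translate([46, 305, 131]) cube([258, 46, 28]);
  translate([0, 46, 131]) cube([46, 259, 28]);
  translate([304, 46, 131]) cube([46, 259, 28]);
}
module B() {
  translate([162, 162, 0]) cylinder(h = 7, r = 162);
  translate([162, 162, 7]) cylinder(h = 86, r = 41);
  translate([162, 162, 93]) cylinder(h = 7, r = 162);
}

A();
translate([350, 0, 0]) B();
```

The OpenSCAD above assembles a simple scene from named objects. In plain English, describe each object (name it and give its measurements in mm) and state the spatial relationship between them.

A is a simple wooden stool: a rectangular seat 350 mm (x) by 351 mm (y), 40 mm thick, top face at z = 398 mm, on four square legs, each 46×46 mm in cross-section. The legs rest on z = 0, each flush with a corner of the seat. Four stretchers, 46 mm wide and 28 mm tall, connect adjacent legs with their undersides at z = 131 mm, each running between the inner faces of the legs it joins and aligned with the legs' outer faces on the other axis.

B is a spool: two coaxial disc flanges of radius 162 mm and thickness 7 mm, joined by a core cylinder of radius 41 mm and height 86 mm. The lower flange rests on z = 0 and the three cylinders share a vertical axis.

The spool is against the stool's +x side, with their −y faces flush.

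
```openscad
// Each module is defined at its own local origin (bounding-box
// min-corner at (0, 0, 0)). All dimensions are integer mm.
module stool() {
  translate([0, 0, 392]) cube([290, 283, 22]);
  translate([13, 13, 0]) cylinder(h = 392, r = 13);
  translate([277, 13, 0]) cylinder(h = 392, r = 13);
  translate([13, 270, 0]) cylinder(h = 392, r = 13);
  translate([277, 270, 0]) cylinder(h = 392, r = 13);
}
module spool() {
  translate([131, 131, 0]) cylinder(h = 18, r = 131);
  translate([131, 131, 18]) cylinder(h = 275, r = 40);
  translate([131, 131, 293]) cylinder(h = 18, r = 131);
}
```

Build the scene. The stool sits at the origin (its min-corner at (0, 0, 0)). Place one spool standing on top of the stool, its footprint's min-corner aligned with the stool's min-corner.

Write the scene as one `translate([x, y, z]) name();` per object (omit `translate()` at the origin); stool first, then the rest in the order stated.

stool();
translate([0, 0, 414]) spool();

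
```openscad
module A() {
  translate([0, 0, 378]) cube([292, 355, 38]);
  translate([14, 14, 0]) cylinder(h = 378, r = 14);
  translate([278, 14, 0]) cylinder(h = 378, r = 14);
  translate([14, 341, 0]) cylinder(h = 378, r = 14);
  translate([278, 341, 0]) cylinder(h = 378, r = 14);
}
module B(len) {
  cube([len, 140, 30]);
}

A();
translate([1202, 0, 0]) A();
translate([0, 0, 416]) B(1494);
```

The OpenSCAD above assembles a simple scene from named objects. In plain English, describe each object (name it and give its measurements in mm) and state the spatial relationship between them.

A is a simple wooden stool: a rectangular seat 292 mm (x) by 355 mm (y), 38 mm thick, top face at z = 416 mm, on four round legs, each 28 mm in diameter. The legs rest on z = 0, each leg's axis is inset half a diameter from the nearest pair of seat edges (so the leg's bounding box is flush with the corner).

B is a rectangular beam 1494 mm long (x), 140 mm deep (y), 30 mm thick (z).

The beam spans the tops of two stools placed 910 mm apart, resting at z = 416 mm.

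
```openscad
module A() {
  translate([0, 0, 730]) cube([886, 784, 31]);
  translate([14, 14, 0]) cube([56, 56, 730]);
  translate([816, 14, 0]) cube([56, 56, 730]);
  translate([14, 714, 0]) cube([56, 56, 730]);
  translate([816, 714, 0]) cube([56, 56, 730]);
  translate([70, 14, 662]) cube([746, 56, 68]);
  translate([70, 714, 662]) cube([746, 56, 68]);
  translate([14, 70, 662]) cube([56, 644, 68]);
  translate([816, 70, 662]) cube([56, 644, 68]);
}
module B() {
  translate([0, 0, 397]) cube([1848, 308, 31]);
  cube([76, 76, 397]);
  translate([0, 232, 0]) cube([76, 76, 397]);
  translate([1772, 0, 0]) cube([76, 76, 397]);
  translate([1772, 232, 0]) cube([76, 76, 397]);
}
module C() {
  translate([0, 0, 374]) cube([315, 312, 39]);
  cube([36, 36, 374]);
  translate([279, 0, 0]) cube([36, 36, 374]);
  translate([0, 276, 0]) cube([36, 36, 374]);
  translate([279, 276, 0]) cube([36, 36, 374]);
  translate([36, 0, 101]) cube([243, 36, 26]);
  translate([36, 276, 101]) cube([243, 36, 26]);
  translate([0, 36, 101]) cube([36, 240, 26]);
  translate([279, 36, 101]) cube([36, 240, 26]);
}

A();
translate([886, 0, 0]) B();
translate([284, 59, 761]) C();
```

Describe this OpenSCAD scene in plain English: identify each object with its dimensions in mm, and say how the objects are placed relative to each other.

A is a rectangular dining table. The top is 886×784×31 mm with its upper surface at z = 761 mm. It stands on four 56×56 mm square legs, each inset 14 mm from the nearest pair of top edges, running from the floor to the underside of the top. Four apron rails, 56 mm thick and 68 mm tall, run between adjacent legs with their top edges flush with the underside of the top and their outer faces flush with the legs' outer faces.

B is a bench: a 1848×308 mm seat slab, 31 mm thick, top at z = 428 mm, on four 76×76 mm square legs flush with the seat corners and standing on z = 0.

C is a four-legged stool. The seat is a 315×312×39 mm slab whose top surface is at z = 413 mm; four square legs, each 36×36 mm in cross-section, run from the floor (z = 0) to the underside of the seat, each flush with a corner of the seat. Four stretchers, 36 mm wide and 26 mm tall, connect adjacent legs with their undersides at z = 101 mm, each running between the inner faces of the legs it joins and aligned with the legs' outer faces on the other axis.

The bench is against the table's +x side, with their −y faces flush. The stool is on top of the table.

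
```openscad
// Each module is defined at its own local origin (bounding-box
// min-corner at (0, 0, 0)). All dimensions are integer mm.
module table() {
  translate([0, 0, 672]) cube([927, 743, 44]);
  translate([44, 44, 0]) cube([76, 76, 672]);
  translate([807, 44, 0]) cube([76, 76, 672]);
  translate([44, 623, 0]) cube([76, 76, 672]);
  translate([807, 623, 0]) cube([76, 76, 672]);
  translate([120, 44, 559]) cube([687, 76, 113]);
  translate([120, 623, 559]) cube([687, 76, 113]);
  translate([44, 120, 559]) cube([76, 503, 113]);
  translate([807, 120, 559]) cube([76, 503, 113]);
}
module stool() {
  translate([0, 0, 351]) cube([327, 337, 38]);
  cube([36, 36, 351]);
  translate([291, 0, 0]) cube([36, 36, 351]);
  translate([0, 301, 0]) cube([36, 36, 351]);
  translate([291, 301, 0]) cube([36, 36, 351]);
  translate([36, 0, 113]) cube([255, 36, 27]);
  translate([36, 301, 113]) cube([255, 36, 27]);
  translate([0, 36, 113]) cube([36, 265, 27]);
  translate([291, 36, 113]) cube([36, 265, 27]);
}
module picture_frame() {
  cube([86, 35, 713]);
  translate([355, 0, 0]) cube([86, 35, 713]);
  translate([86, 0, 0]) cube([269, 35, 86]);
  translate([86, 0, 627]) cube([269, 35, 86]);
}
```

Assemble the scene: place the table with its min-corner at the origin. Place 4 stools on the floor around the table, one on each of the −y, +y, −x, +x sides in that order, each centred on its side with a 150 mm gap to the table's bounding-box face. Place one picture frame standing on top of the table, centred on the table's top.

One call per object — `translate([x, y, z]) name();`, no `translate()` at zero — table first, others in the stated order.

table();
translate([300, -487, 0]) stool();
translate([300, 893, 0]) stool();
translate([-477, 203, 0]) stool();
translate([1077, 203, 0]) stool();
translate([243, 354, 716]) picture_frame();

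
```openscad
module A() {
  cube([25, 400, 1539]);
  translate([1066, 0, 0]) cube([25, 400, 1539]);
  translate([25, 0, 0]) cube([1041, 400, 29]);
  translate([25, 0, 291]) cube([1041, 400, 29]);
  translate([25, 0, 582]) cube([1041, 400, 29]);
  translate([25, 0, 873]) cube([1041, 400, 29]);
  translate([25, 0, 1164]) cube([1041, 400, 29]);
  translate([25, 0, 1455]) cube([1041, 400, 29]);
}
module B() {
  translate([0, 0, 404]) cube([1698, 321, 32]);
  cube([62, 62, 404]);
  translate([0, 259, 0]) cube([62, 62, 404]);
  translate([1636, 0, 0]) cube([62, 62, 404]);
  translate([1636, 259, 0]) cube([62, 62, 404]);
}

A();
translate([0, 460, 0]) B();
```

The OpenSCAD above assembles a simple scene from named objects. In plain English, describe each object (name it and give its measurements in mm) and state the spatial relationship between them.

A is an open bookshelf. Two side panels, each 25 mm thick, 400 mm deep and 1539 mm tall, stand 1091 mm apart (outside-to-outside). Between them sit 6 shelves, each 29 mm thick and 400 mm deep, spanning the full gap between the sides. The bottom shelf rests on the floor (its underside at z = 0) and the clear gap between one shelf's top and the next shelf's underside is 262 mm.

B is a bench: a 1698×321 mm seat slab, 32 mm thick, top at z = 436 mm, on four 62×62 mm square legs flush with the seat corners and standing on z = 0.

The bench is on the floor beside the bookshelf on its +y side.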